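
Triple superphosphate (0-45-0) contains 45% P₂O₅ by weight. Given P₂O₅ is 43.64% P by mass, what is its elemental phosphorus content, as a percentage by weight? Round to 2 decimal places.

19.64% P

%P = 45 × 0.4364 = 19.638%.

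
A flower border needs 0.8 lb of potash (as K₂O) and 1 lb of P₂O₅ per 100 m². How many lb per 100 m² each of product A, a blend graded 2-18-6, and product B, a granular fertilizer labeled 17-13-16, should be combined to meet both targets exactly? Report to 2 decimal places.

With a, b = lb per 100 m² of product A and product B:
K₂O: 0.06·a + 0.16·b = 0.8
P₂O₅: 0.18·a + 0.13·b = 1
From row1: a = (0.8 − 0.16·b) / 0.06.
Into row2: 0.18·(0.8 − 0.16·b)/0.06 + 0.13·b = 1 → b = 4, a = 2.66667.

2.67 lb product A, 4.00 lb product B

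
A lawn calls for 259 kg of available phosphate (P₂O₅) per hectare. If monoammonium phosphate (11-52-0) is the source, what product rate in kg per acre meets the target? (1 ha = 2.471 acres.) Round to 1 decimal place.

Product per hectare = 259 / 52% = 498.077 kg.
Convert to per acre: 498.077 × 0.404694 = 201.569 kg.

201.6 kg of product per acre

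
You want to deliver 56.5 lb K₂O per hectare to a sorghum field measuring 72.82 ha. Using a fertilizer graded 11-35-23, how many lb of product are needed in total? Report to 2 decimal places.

Product per hectare = 56.5 / 23% = 245.652 lb.
Total product = 245.652 × 72.82 = 17888.391 lb.

17888.39 lb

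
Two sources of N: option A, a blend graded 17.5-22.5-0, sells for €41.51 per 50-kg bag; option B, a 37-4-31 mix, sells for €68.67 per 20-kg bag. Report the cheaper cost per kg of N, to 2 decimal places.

€4.74 per kg N (option A)

option A: N per bag = 50 × 17.5% = 8.75 kg; cost = 41.51 / 8.75 = €4.7440/kg N.
option B: N per bag = 20 × 37% = 7.4 kg; cost = 68.67 / 7.4 = €9.2797/kg N.
option A is cheaper.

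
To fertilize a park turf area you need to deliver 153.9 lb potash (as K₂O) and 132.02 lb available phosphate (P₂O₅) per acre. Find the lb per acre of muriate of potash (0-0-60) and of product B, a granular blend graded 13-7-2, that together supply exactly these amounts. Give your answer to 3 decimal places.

193.633 lb muriate of potash, 1886.000 lb product B

Let a = lb of muriate of potash, b = lb of product B (per acre).
K₂O: 0.6·a + 0.02·b = 153.9
P₂O₅: 0·a + 0.07·b = 132.02
Solving simultaneously: a = 193.6333, b = 1886.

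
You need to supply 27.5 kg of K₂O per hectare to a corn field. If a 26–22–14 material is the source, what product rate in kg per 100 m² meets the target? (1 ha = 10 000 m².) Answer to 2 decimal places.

Product per hectare = 27.5 / 14% = 196.429 kg.
Convert to per 100 m²: 196.429 × 0.01 = 1.96429 kg.

1.96 kg of product per hundred sq m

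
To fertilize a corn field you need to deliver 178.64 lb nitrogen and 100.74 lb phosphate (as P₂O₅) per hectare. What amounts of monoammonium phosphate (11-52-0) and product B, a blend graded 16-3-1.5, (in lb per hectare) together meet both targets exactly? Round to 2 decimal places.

Per-hectare balance (a = monoammonium phosphate, b = product B):
N: 0.11·a + 0.16·b = 178.64
P₂O₅: 0.52·a + 0.03·b = 100.74
From row1: a = (178.64 − 0.16·b) / 0.11.
Into row2: 0.52·(178.64 − 0.16·b)/0.11 + 0.03·b = 100.74 → b = 1023.922, a = 134.658.

134.66 lb monoammonium phosphate, 1023.92 lb product B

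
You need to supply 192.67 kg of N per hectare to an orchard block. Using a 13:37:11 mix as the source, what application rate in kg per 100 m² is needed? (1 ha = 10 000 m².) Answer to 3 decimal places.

Product per hectare = 192.67 / 13% = 1482.08 kg.
Convert to per 100 m²: 1482.08 × 0.01 = 14.8208 kg.

14.821 kg of product per hundred sq m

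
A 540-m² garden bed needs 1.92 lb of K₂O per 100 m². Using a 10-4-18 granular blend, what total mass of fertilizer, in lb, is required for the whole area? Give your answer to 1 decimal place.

57.6 lb

Product per 100 m² = 1.92 / 18% = 10.6667 lb.
Total product = 10.6667 × 540 / 100 = 57.6 lb.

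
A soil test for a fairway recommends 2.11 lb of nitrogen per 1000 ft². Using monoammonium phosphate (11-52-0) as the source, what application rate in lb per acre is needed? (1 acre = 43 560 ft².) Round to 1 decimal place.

835.6 lb of product per acre

Product per 1000 ft² = 2.11 / 11% = 19.1818 lb.
Convert to per acre: 19.1818 × 43.56 = 835.56 lb.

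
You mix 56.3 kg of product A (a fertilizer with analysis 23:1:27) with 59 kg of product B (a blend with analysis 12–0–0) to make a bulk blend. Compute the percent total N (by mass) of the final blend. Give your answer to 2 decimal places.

17.37% N

Total mass = 56.3 + 59 = 115.3 kg.
N mass = 23%×56.3 + 12%×59 = 20.029 kg.
% N = 20.029 / 115.3 = 17.3712%.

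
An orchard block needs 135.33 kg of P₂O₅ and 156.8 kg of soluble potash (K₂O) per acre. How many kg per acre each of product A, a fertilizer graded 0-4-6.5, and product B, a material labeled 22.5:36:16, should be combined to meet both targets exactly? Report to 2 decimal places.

Per-acre balance (a = product A, b = product B):
P₂O₅: 0.04·a + 0.36·b = 135.33
K₂O: 0.065·a + 0.16·b = 156.8
Eliminate a: (row1) − 0.04/0.065·(row2) → 0.261538·b = 38.8377, so b = 148.497.
Back-substitute: a = (135.33 − 0.36·148.497) / 0.04 = 2046.776.

2046.78 kg product A, 148.50 kg product B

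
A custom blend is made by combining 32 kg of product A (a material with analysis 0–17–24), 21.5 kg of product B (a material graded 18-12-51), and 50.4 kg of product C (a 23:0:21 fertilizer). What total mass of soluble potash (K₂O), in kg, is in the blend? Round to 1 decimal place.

K₂O mass = 24%×32 + 51%×21.5 + 21%×50.4 = 29.229 kg.

29.2 kg K₂O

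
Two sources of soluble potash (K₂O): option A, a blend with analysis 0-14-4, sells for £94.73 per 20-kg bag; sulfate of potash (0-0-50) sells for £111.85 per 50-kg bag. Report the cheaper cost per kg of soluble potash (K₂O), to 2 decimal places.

£4.47 per kg K₂O (sulfate of potash)

option A: K₂O per bag = 20 × 4% = 0.8 kg; cost = 94.73 / 0.8 = £118.4125/kg K₂O.
sulfate of potash: K₂O per bag = 50 × 50% = 25 kg; cost = 111.85 / 25 = £4.4740/kg K₂O.
sulfate of potash is cheaper.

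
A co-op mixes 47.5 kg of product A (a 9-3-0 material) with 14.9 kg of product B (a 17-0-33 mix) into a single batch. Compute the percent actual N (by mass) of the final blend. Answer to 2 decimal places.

Total mass = 47.5 + 14.9 = 62.4 kg.
N mass = 9%×47.5 + 17%×14.9 = 6.808 kg.
% N = 6.808 / 62.4 = 10.9103%.

10.91% N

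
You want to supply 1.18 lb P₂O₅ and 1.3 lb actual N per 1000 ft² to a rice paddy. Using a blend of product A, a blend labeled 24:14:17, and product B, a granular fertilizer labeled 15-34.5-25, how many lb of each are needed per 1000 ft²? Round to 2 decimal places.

4.39 lb product A, 1.64 lb product B

Let a = lb of product A, b = lb of product B (per 1000 ft²).
P₂O₅: 0.14·a + 0.345·b = 1.18
N: 0.24·a + 0.15·b = 1.3
Eliminate a: (row1) − 0.14/0.24·(row2) → 0.2575·b = 0.421667, so b = 1.63754.
Back-substitute: a = (1.18 − 0.345·1.63754) / 0.14 = 4.3932.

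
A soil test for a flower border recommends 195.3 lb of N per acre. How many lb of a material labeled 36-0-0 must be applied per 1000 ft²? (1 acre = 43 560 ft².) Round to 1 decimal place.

12.5 lb of product per thousand sq ft

Product per acre = 195.3 / 36% = 542.5 lb.
Convert to per 1000 ft²: 542.5 × 0.0229568 = 12.4541 lb.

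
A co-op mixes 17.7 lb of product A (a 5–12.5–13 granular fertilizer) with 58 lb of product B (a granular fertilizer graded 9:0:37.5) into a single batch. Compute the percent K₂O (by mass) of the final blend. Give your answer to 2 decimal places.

31.77% K₂O

Total mass = 17.7 + 58 = 75.7 lb.
K₂O mass = 13%×17.7 + 37.5%×58 = 24.051 lb.
% K₂O = 24.051 / 75.7 = 31.7715%.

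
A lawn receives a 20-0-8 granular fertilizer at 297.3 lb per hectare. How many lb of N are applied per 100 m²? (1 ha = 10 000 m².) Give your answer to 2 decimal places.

nitrogen per hectare = 297.3 × 20% = 59.46 lb.
Convert to per 100 m²: 59.46 × 0.01 = 0.5946 lb.

0.59 lb N per hundred sq m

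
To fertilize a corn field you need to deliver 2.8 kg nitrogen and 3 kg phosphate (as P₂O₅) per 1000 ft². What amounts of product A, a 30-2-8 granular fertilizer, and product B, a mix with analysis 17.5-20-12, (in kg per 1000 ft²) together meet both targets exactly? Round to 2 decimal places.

Per-1000 ft² balance (a = product A, b = product B):
N: 0.3·a + 0.175·b = 2.8
P₂O₅: 0.02·a + 0.2·b = 3
From row1: a = (2.8 − 0.175·b) / 0.3.
Into row2: 0.02·(2.8 − 0.175·b)/0.3 + 0.2·b = 3 → b = 14.9381, a = 0.619469.

0.62 kg product A, 14.94 kg product B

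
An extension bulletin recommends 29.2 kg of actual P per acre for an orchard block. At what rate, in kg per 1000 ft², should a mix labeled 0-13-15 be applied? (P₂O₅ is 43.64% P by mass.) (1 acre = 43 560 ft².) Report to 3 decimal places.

As P₂O₅: 29.2 / 0.4364 = 66.9111 kg per acre.
Product per acre = 66.9111 / 13% = 514.701 kg.
Convert to per 1000 ft²: 514.701 × 0.0229568 = 11.8159 kg.

11.816 kg of product per thousand sq ft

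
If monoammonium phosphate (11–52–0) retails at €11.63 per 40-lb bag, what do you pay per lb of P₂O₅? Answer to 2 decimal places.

P₂O₅ in bag = 40 × 52% = 20.8 lb.
Cost per lb P₂O₅ = €11.63 / 20.8 = €0.5591.

€0.56 per lb P₂O₅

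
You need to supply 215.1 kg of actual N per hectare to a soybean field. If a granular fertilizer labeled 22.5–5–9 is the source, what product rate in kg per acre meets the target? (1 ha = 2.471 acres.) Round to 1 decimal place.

386.9 kg of product per acre

Product per hectare = 215.1 / 22.5% = 956 kg.
Convert to per acre: 956 × 0.404694 = 386.888 kg.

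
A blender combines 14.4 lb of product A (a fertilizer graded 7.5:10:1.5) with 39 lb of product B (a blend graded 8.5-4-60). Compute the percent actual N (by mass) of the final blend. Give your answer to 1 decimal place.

8.2% N

Total mass = 14.4 + 39 = 53.4 lb.
N mass = 7.5%×14.4 + 8.5%×39 = 4.395 lb.
% N = 4.395 / 53.4 = 8.23034%.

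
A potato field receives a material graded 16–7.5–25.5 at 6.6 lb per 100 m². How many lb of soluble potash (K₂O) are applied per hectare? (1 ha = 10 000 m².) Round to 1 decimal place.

K₂O per 100 m² = 6.6 × 25.5% = 1.683 lb.
Convert to per hectare: 1.683 × 100 = 168.3 lb.

168.3 lb K₂O per hectare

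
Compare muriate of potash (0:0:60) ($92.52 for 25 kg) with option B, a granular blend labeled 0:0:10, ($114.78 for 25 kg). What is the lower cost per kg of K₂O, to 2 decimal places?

muriate of potash: K₂O per bag = 25 × 60% = 15 kg; cost = 92.52 / 15 = $6.1680/kg K₂O.
option B: K₂O per bag = 25 × 10% = 2.5 kg; cost = 114.78 / 2.5 = $45.9120/kg K₂O.
muriate of potash is cheaper.

$6.17 per kg K₂O (muriate of potash)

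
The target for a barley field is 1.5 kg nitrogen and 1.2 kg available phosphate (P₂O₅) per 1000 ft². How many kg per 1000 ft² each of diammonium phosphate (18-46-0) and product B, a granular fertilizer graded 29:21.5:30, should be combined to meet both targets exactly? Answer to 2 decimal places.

0.27 kg diammonium phosphate, 5.01 kg product B

Let a = kg of diammonium phosphate, b = kg of product B (per 1000 ft²).
N: 0.18·a + 0.29·b = 1.5
P₂O₅: 0.46·a + 0.215·b = 1.2
Solving simultaneously: a = 0.269271, b = 5.00528.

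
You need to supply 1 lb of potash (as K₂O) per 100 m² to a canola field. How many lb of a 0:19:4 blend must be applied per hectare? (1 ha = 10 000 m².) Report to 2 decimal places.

Product per 100 m² = 1 / 4% = 25 lb.
Convert to per hectare: 25 × 100 = 2500 lb.

2500.00 lb of product per hectare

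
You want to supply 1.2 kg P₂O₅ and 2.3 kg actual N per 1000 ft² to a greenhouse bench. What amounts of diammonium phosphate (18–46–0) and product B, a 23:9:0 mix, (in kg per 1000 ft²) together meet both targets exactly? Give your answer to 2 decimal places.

With a, b = kg per 1000 ft² of diammonium phosphate and product B:
P₂O₅: 0.46·a + 0.09·b = 1.2
N: 0.18·a + 0.23·b = 2.3
Eliminate a: (row1) − 0.46/0.18·(row2) → -0.497778·b = -4.67778, so b = 9.39732.
Back-substitute: a = (1.2 − 0.09·9.39732) / 0.46 = 0.770089.

0.77 kg diammonium phosphate, 9.40 kg product B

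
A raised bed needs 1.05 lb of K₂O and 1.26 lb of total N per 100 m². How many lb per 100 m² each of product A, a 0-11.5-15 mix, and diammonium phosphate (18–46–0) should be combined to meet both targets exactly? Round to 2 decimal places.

Let a = lb of product A, b = lb of diammonium phosphate (per 100 m²).
K₂O: 0.15·a + 0·b = 1.05
N: 0·a + 0.18·b = 1.26
Solving simultaneously: a = 7, b = 7.

7.00 lb product A, 7.00 lb diammonium phosphate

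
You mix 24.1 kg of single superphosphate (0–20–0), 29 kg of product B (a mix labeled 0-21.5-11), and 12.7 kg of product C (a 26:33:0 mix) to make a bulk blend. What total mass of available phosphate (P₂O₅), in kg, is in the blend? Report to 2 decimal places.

P₂O₅ mass = 20%×24.1 + 21.5%×29 + 33%×12.7 = 15.246 kg.

15.25 kg P₂O₅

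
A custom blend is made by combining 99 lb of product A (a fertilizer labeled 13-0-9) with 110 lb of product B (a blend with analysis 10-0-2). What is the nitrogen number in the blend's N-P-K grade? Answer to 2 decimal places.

Total mass = 99 + 110 = 209 lb.
N mass = 13%×99 + 10%×110 = 23.87 lb.
% N = 23.87 / 209 = 11.4211%.

11.42% N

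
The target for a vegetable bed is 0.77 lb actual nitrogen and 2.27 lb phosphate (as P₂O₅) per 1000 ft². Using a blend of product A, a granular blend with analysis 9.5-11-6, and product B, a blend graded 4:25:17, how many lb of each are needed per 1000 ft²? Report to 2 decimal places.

5.26 lb product A, 6.77 lb product B

Per-1000 ft² balance (a = product A, b = product B):
N: 0.095·a + 0.04·b = 0.77
P₂O₅: 0.11·a + 0.25·b = 2.27
Eliminate a: (row1) − 0.095/0.11·(row2) → -0.175909·b = -1.19045, so b = 6.76744.
Back-substitute: a = (0.77 − 0.04·6.76744) / 0.095 = 5.25581.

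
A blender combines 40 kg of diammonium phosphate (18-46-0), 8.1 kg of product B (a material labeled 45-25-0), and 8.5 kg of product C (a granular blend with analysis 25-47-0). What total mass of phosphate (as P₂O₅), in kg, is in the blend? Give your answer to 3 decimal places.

24.420 kg P₂O₅

P₂O₅ mass = 46%×40 + 25%×8.1 + 47%×8.5 = 24.42 kg.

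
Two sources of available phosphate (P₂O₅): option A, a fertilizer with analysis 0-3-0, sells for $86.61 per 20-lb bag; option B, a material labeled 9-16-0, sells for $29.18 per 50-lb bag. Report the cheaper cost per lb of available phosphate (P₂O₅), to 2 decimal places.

option A: P₂O₅ per bag = 20 × 3% = 0.6 lb; cost = 86.61 / 0.6 = $144.3500/lb P₂O₅.
option B: P₂O₅ per bag = 50 × 16% = 8 lb; cost = 29.18 / 8 = $3.6475/lb P₂O₅.
option B is cheaper.

$3.65 per lb P₂O₅ (option B)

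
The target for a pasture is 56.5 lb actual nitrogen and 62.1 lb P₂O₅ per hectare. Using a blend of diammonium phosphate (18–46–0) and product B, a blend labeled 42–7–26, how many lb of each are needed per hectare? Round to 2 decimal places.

Per-hectare balance (a = diammonium phosphate, b = product B):
N: 0.18·a + 0.42·b = 56.5
P₂O₅: 0.46·a + 0.07·b = 62.1
Eliminate a: (row1) − 0.18/0.46·(row2) → 0.392609·b = 32.2, so b = 82.0155.
Back-substitute: a = (56.5 − 0.42·82.0155) / 0.18 = 122.519.

122.52 lb diammonium phosphate, 82.02 lb product B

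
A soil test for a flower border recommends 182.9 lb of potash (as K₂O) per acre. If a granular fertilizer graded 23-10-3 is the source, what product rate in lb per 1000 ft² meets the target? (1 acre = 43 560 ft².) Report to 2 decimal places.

Product per acre = 182.9 / 3% = 6096.67 lb.
Convert to per 1000 ft²: 6096.67 × 0.0229568 = 139.9602 lb.

139.96 lb of product per thousand sq ft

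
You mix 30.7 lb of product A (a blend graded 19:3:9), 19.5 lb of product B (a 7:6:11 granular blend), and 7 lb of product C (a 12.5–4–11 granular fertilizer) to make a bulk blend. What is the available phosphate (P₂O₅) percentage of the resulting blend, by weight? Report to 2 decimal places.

4.15% P₂O₅

Total mass = 30.7 + 19.5 + 7 = 57.2 lb.
P₂O₅ mass = 3%×30.7 + 6%×19.5 + 4%×7 = 2.371 lb.
% P₂O₅ = 2.371 / 57.2 = 4.1451%.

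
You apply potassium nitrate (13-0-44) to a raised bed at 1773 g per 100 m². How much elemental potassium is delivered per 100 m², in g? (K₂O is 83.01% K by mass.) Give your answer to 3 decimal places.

647.578 g K per hundred sq m

K₂O per 100 m² = 1773 × 44% = 780.12 g.
Elemental K = 780.12 × 0.8301 = 647.5776 g per 100 m².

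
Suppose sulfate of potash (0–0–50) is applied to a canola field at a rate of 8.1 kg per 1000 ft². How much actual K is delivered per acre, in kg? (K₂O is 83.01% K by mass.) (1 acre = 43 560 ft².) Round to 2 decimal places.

146.44 kg K per acre

K₂O per 1000 ft² = 8.1 × 50% = 4.05 kg.
Elemental K = 4.05 × 0.8301 = 3.3619 kg per 1000 ft².
Convert to per acre: 3.3619 × 43.56 = 146.4446 kg.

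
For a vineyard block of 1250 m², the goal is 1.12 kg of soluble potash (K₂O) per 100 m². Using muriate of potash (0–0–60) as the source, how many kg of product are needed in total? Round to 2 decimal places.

23.33 kg

Product per 100 m² = 1.12 / 60% = 1.86667 kg.
Total product = 1.86667 × 1250 / 100 = 23.3333 kg.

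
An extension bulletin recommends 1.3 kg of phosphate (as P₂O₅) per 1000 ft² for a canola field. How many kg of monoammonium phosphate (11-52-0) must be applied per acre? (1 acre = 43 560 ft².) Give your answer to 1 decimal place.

108.9 kg of product per acre

Product per 1000 ft² = 1.3 / 52% = 2.5 kg.
Convert to per acre: 2.5 × 43.56 = 108.9 kg.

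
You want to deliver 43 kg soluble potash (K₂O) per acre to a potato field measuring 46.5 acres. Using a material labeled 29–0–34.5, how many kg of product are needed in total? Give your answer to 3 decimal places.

Product per acre = 43 / 34.5% = 124.638 kg.
Total product = 124.638 × 46.5 = 5795.6522 kg.

5795.652 kg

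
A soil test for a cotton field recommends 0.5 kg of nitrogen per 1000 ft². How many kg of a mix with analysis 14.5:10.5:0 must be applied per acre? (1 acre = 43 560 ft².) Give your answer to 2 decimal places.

150.21 kg of product per acre

Product per 1000 ft² = 0.5 / 14.5% = 3.44828 kg.
Convert to per acre: 3.44828 × 43.56 = 150.207 kg.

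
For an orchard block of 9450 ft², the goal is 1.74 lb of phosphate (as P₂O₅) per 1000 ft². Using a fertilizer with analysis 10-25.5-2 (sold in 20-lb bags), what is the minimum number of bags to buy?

Product per 1000 ft² = 1.74 / 25.5% = 6.82353 lb.
Total product = 6.82353 × 9450 / 1000 = 64.4824 lb.
Bags = ⌈64.4824 / 20⌉ = 4.

4 bags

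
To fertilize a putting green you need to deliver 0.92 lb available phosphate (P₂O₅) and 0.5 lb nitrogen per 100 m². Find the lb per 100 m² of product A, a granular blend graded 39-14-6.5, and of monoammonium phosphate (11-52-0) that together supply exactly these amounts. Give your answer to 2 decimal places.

With a, b = lb per 100 m² of product A and monoammonium phosphate:
P₂O₅: 0.14·a + 0.52·b = 0.92
N: 0.39·a + 0.11·b = 0.5
Solving simultaneously: a = 0.847385, b = 1.54109.

0.85 lb product A, 1.54 lb monoammonium phosphate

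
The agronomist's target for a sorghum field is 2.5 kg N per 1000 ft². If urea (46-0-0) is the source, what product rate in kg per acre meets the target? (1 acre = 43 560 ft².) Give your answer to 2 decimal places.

Product per 1000 ft² = 2.5 / 46% = 5.43478 kg.
Convert to per acre: 5.43478 × 43.56 = 236.739 kg.

236.74 kg of product per acre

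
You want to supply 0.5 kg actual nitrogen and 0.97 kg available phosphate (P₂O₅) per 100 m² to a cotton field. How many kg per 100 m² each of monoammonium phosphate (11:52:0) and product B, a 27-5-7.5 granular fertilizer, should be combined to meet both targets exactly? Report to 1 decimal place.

1.8 kg monoammonium phosphate, 1.1 kg product B

With a, b = kg per 100 m² of monoammonium phosphate and product B:
N: 0.11·a + 0.27·b = 0.5
P₂O₅: 0.52·a + 0.05·b = 0.97
Eliminate b: (row1) − 0.27/0.05·(row2) → -2.698·a = -4.738, so a = 1.75612.
Then b = (0.97 − 0.52·1.75612) / 0.05 = 1.1364.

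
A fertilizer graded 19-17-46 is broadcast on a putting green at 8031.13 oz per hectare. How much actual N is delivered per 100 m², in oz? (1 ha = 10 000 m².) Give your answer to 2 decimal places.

nitrogen per hectare = 8031.13 × 19% = 1525.91 oz.
Convert to per 100 m²: 1525.91 × 0.01 = 15.2591 oz.

15.26 oz N per hundred sq m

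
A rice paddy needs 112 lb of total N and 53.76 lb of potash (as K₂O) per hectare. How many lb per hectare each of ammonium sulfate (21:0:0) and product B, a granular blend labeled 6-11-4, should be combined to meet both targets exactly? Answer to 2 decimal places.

Per-hectare balance (a = ammonium sulfate, b = product B):
N: 0.21·a + 0.06·b = 112
K₂O: 0·a + 0.04·b = 53.76
Solving simultaneously: a = 149.333, b = 1344.

149.33 lb ammonium sulfate, 1344.00 lb product B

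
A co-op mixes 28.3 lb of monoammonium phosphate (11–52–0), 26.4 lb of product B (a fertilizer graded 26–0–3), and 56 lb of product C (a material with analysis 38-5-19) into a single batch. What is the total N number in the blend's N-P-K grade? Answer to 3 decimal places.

28.236% N

Total mass = 28.3 + 26.4 + 56 = 110.7 lb.
N mass = 11%×28.3 + 26%×26.4 + 38%×56 = 31.257 lb.
% N = 31.257 / 110.7 = 28.2358%.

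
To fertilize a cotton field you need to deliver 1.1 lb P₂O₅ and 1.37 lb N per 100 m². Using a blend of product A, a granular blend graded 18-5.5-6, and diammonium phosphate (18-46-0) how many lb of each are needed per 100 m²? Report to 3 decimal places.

Let a = lb of product A, b = lb of diammonium phosphate (per 100 m²).
P₂O₅: 0.055·a + 0.46·b = 1.1
N: 0.18·a + 0.18·b = 1.37
Eliminate b: (row1) − 0.46/0.18·(row2) → -0.405·a = -2.40111, so a = 5.92867.
Then b = (1.37 − 0.18·5.92867) / 0.18 = 1.68244.

5.929 lb product A, 1.682 lb diammonium phosphate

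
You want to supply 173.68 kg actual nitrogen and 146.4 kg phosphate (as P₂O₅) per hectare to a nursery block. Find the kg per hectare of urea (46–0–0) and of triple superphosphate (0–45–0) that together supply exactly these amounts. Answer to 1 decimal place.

Per-hectare balance (a = urea, b = triple superphosphate):
N: 0.46·a + 0·b = 173.68
P₂O₅: 0·a + 0.45·b = 146.4
Solving simultaneously: a = 377.565, b = 325.333.

377.6 kg urea, 325.3 kg triple superphosphate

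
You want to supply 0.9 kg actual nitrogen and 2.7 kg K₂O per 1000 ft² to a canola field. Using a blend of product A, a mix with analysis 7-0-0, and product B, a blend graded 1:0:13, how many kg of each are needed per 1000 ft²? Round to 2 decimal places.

Per-1000 ft² balance (a = product A, b = product B):
N: 0.07·a + 0.01·b = 0.9
K₂O: 0·a + 0.13·b = 2.7
Solving simultaneously: a = 9.89011, b = 20.7692.

9.89 kg product A, 20.77 kg product B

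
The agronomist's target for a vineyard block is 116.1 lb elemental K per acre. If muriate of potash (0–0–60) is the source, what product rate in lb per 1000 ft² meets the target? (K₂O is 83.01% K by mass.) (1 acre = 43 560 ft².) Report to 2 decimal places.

5.35 lb of product per thousand sq ft

As K₂O: 116.1 / 0.8301 = 139.863 lb per acre.
Product per acre = 139.863 / 60% = 233.104 lb.
Convert to per 1000 ft²: 233.104 × 0.0229568 = 5.35134 lb.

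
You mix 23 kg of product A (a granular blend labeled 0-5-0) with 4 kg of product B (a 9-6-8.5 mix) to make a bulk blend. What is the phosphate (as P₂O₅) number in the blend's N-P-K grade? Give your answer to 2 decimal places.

Total mass = 23 + 4 = 27 kg.
P₂O₅ mass = 5%×23 + 6%×4 = 1.39 kg.
% P₂O₅ = 1.39 / 27 = 5.14815%.

5.15% P₂O₅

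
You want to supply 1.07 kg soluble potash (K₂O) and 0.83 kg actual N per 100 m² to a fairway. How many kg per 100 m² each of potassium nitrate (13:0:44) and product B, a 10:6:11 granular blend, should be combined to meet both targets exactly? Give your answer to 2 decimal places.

Per-100 m² balance (a = potassium nitrate, b = product B):
K₂O: 0.44·a + 0.11·b = 1.07
N: 0.13·a + 0.1·b = 0.83
Eliminate a: (row1) − 0.44/0.13·(row2) → -0.228462·b = -1.73923, so b = 7.61279.
Back-substitute: a = (1.07 − 0.11·7.61279) / 0.44 = 0.52862.

0.53 kg potassium nitrate, 7.61 kg product B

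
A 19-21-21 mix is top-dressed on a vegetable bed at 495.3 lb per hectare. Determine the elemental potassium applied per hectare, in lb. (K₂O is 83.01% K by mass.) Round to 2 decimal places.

86.34 lb K per hectare

K₂O per hectare = 495.3 × 21% = 104.013 lb.
Elemental K = 104.013 × 0.8301 = 86.3412 lb per hectare.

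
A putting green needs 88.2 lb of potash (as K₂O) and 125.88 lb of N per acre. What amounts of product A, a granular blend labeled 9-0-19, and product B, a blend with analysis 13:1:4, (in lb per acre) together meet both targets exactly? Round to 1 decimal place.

304.8 lb product A, 757.3 lb product B

Let a = lb of product A, b = lb of product B (per acre).
K₂O: 0.19·a + 0.04·b = 88.2
N: 0.09·a + 0.13·b = 125.88
From row1: a = (88.2 − 0.04·b) / 0.19.
Into row2: 0.09·(88.2 − 0.04·b)/0.19 + 0.13·b = 125.88 → b = 757.308, a = 304.777.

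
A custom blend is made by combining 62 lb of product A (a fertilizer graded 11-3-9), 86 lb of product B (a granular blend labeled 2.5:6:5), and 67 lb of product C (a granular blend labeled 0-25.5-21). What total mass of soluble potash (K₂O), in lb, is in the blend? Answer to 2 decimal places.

23.95 lb K₂O

K₂O mass = 9%×62 + 5%×86 + 21%×67 = 23.95 lb.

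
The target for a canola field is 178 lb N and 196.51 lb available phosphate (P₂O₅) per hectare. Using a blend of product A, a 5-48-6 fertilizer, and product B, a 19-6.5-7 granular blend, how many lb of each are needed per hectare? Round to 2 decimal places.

With a, b = lb per hectare of product A and product B:
N: 0.05·a + 0.19·b = 178
P₂O₅: 0.48·a + 0.065·b = 196.51
Eliminate a: (row1) − 0.05/0.48·(row2) → 0.183229·b = 157.53, so b = 859.744.
Back-substitute: a = (178 − 0.19·859.744) / 0.05 = 292.972.

292.97 lb product A, 859.74 lb product B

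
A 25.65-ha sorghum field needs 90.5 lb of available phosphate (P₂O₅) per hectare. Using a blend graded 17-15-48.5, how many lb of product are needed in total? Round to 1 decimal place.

Product per hectare = 90.5 / 15% = 603.333 lb.
Total product = 603.333 × 25.65 = 15475.5 lb.

15475.5 lb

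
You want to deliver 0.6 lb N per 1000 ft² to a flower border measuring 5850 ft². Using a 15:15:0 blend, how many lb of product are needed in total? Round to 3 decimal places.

Product per 1000 ft² = 0.6 / 15% = 4 lb.
Total product = 4 × 5850 / 1000 = 23.4 lb.

23.400 lb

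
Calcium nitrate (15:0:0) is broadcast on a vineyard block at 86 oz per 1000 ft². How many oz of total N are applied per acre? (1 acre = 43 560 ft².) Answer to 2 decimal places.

561.92 oz N per acre

nitrogen per 1000 ft² = 86 × 15% = 12.9 oz.
Convert to per acre: 12.9 × 43.56 = 561.924 oz.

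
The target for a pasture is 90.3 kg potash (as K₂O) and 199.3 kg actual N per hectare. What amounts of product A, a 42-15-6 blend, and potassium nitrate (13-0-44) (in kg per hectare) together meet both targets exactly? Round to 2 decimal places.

429.11 kg product A, 146.71 kg potassium nitrate

Per-hectare balance (a = product A, b = potassium nitrate):
K₂O: 0.06·a + 0.44·b = 90.3
N: 0.42·a + 0.13·b = 199.3
From row1: a = (90.3 − 0.44·b) / 0.06.
Into row2: 0.42·(90.3 − 0.44·b)/0.06 + 0.13·b = 199.3 → b = 146.712, a = 429.113.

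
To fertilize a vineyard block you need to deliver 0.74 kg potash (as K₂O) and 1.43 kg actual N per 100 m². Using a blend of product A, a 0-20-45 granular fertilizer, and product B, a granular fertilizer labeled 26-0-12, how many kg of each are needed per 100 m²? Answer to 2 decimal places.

0.18 kg product A, 5.50 kg product B

With a, b = kg per 100 m² of product A and product B:
K₂O: 0.45·a + 0.12·b = 0.74
N: 0·a + 0.26·b = 1.43
Solving simultaneously: a = 0.177778, b = 5.5.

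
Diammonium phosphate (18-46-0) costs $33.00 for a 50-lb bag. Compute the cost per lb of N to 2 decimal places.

N in bag = 50 × 18% = 9 lb.
Cost per lb N = $33.00 / 9 = $3.6667.

$3.67 per lb N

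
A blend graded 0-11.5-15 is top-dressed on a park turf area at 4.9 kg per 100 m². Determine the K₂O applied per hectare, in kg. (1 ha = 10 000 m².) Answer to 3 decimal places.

K₂O per 100 m² = 4.9 × 15% = 0.735 kg.
Convert to per hectare: 0.735 × 100 = 73.5 kg.

73.500 kg K₂O per hectare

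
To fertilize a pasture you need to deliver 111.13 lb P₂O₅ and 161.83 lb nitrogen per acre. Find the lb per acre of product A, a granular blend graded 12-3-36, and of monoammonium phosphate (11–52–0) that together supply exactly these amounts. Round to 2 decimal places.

Per-acre balance (a = product A, b = monoammonium phosphate):
P₂O₅: 0.03·a + 0.52·b = 111.13
N: 0.12·a + 0.11·b = 161.83
Eliminate a: (row1) − 0.03/0.12·(row2) → 0.4925·b = 70.6725, so b = 143.497.
Back-substitute: a = (111.13 − 0.52·143.497) / 0.03 = 1217.044.

1217.04 lb product A, 143.50 lb monoammonium phosphate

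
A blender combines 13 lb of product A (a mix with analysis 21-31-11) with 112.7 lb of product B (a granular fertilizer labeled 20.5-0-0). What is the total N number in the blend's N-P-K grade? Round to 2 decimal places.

20.55% N

Total mass = 13 + 112.7 = 125.7 lb.
N mass = 21%×13 + 20.5%×112.7 = 25.8335 lb.
% N = 25.8335 / 125.7 = 20.5517%.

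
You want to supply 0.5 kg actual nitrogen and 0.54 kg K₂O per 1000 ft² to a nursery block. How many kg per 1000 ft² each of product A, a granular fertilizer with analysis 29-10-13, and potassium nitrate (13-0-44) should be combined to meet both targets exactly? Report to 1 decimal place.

1.4 kg product A, 0.8 kg potassium nitrate

With a, b = kg per 1000 ft² of product A and potassium nitrate:
N: 0.29·a + 0.13·b = 0.5
K₂O: 0.13·a + 0.44·b = 0.54
Eliminate b: (row1) − 0.13/0.44·(row2) → 0.251591·a = 0.340455, so a = 1.35321.
Then b = (0.54 − 0.13·1.35321) / 0.44 = 0.827462.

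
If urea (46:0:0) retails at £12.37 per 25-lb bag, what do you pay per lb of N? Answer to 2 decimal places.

N in bag = 25 × 46% = 11.5 lb.
Cost per lb N = £12.37 / 11.5 = £1.0757.

£1.08 per lb N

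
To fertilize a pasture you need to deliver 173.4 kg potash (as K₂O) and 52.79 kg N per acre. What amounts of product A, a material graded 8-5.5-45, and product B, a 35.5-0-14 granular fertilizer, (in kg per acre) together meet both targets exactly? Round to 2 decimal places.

Per-acre balance (a = product A, b = product B):
K₂O: 0.45·a + 0.14·b = 173.4
N: 0.08·a + 0.355·b = 52.79
Eliminate b: (row1) − 0.14/0.355·(row2) → 0.418451·a = 152.581, so a = 364.634.
Then b = (52.79 − 0.08·364.634) / 0.355 = 66.5332.

364.63 kg product A, 66.53 kg product B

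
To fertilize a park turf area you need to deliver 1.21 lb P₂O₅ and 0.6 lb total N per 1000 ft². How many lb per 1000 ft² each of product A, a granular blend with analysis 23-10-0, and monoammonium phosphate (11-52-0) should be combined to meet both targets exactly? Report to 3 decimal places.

1.647 lb product A, 2.010 lb monoammonium phosphate

Let a = lb of product A, b = lb of monoammonium phosphate (per 1000 ft²).
P₂O₅: 0.1·a + 0.52·b = 1.21
N: 0.23·a + 0.11·b = 0.6
Eliminate b: (row1) − 0.52/0.11·(row2) → -0.987273·a = -1.62636, so a = 1.64733.
Then b = (0.6 − 0.23·1.64733) / 0.11 = 2.01013.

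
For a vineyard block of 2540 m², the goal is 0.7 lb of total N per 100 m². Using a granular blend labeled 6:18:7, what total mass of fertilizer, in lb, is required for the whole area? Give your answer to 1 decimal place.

296.3 lb

Product per 100 m² = 0.7 / 6% = 11.6667 lb.
Total product = 11.6667 × 2540 / 100 = 296.333 lb.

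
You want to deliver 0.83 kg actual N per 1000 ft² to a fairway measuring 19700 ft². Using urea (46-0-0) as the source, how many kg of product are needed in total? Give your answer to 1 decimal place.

Product per 1000 ft² = 0.83 / 46% = 1.80435 kg.
Total product = 1.80435 × 19700 / 1000 = 35.5457 kg.

35.5 kg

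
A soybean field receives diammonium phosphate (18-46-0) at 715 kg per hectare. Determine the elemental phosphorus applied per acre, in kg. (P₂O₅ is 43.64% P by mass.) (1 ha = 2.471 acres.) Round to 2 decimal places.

58.09 kg P per acre

P₂O₅ per hectare = 715 × 46% = 328.9 kg.
Elemental P = 328.9 × 0.4364 = 143.532 kg per hectare.
Convert to per acre: 143.532 × 0.404694 = 58.0866 kg.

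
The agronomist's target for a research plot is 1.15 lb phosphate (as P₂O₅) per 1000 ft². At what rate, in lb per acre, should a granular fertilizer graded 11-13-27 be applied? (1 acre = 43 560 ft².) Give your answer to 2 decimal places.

Product per 1000 ft² = 1.15 / 13% = 8.84615 lb.
Convert to per acre: 8.84615 × 43.56 = 385.338 lb.

385.34 lb of product per acre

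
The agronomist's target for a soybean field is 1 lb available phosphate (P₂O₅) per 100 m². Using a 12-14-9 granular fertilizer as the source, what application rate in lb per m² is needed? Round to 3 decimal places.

0.071 lb of product per sq m

Product per 100 m² = 1 / 14% = 7.14286 lb.
Convert to per m²: 7.14286 × 0.01 = 0.0714286 lb.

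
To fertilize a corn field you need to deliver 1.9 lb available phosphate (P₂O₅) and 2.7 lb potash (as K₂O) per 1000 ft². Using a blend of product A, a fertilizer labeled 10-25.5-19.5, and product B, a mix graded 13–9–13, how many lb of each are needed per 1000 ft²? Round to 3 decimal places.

0.256 lb product A, 20.385 lb product B

Per-1000 ft² balance (a = product A, b = product B):
P₂O₅: 0.255·a + 0.09·b = 1.9
K₂O: 0.195·a + 0.13·b = 2.7
Solving simultaneously: a = 0.25641, b = 20.3846.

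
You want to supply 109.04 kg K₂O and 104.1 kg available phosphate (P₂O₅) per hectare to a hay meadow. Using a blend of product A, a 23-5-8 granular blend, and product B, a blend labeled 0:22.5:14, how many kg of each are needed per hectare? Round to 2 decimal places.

905.45 kg product A, 261.45 kg product B

Let a = kg of product A, b = kg of product B (per hectare).
K₂O: 0.08·a + 0.14·b = 109.04
P₂O₅: 0.05·a + 0.225·b = 104.1
Eliminate b: (row1) − 0.14/0.225·(row2) → 0.0488889·a = 44.2667, so a = 905.4545.
Then b = (104.1 − 0.05·905.4545) / 0.225 = 261.4545.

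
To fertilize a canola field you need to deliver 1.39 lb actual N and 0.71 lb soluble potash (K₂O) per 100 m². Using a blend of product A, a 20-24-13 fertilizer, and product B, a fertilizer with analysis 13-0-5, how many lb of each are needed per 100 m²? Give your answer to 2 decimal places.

3.30 lb product A, 5.61 lb product B

With a, b = lb per 100 m² of product A and product B:
N: 0.2·a + 0.13·b = 1.39
K₂O: 0.13·a + 0.05·b = 0.71
Eliminate a: (row1) − 0.2/0.13·(row2) → 0.0530769·b = 0.297692, so b = 5.6087.
Back-substitute: a = (1.39 − 0.13·5.6087) / 0.2 = 3.30435.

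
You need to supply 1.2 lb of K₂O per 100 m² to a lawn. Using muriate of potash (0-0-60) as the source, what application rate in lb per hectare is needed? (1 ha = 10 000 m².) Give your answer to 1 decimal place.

200.0 lb of product per hectare

Product per 100 m² = 1.2 / 60% = 2 lb.
Convert to per hectare: 2 × 100 = 200 lb.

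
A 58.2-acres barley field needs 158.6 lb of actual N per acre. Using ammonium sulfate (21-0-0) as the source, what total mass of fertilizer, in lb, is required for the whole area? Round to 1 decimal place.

43954.9 lb

Product per acre = 158.6 / 21% = 755.238 lb.
Total product = 755.238 × 58.2 = 43954.86 lb.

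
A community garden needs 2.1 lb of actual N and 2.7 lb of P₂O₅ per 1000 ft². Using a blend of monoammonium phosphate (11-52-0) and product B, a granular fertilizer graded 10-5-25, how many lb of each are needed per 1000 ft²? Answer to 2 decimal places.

3.55 lb monoammonium phosphate, 17.10 lb product B

Per-1000 ft² balance (a = monoammonium phosphate, b = product B):
N: 0.11·a + 0.1·b = 2.1
P₂O₅: 0.52·a + 0.05·b = 2.7
Eliminate a: (row1) − 0.11/0.52·(row2) → 0.0894231·b = 1.52885, so b = 17.0968.
Back-substitute: a = (2.1 − 0.1·17.0968) / 0.11 = 3.54839.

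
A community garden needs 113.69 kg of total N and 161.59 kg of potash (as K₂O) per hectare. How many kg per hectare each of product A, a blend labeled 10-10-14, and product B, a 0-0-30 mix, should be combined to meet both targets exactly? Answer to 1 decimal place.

Let a = kg of product A, b = kg of product B (per hectare).
N: 0.1·a + 0·b = 113.69
K₂O: 0.14·a + 0.3·b = 161.59
Eliminate b: (row1) − 0/0.3·(row2) → 0.1·a = 113.69, so a = 1136.9.
Then b = (161.59 − 0.14·1136.9) / 0.3 = 8.08.

1136.9 kg product A, 8.1 kg product B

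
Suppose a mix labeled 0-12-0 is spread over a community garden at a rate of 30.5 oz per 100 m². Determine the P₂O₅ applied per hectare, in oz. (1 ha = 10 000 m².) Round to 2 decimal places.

P₂O₅ per 100 m² = 30.5 × 12% = 3.66 oz.
Convert to per hectare: 3.66 × 100 = 366 oz.

366.00 oz P₂O₅ per hectare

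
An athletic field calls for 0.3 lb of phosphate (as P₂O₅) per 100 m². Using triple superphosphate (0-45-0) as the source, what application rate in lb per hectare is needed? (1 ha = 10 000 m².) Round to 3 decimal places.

Product per 100 m² = 0.3 / 45% = 0.666667 lb.
Convert to per hectare: 0.666667 × 100 = 66.6667 lb.

66.667 lb of product per hectare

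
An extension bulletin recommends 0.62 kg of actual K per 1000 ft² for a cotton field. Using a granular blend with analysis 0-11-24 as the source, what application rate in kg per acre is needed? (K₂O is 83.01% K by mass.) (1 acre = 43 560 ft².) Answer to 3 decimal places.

135.562 kg of product per acre

As K₂O: 0.62 / 0.8301 = 0.746898 kg per 1000 ft².
Product per 1000 ft² = 0.746898 / 24% = 3.11207 kg.
Convert to per acre: 3.11207 × 43.56 = 135.56198 kg.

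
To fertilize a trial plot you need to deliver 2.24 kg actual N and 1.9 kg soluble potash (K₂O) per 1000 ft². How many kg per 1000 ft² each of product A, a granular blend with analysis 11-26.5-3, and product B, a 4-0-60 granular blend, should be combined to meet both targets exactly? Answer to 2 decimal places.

Let a = kg of product A, b = kg of product B (per 1000 ft²).
N: 0.11·a + 0.04·b = 2.24
K₂O: 0.03·a + 0.6·b = 1.9
From row1: a = (2.24 − 0.04·b) / 0.11.
Into row2: 0.03·(2.24 − 0.04·b)/0.11 + 0.6·b = 1.9 → b = 2.18827, a = 19.5679.

19.57 kg product A, 2.19 kg product B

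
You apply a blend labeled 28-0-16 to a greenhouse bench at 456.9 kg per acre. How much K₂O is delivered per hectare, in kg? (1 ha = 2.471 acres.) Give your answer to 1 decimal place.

180.6 kg K₂O per hectare

K₂O per acre = 456.9 × 16% = 73.104 kg.
Convert to per hectare: 73.104 × 2.471 = 180.64 kg.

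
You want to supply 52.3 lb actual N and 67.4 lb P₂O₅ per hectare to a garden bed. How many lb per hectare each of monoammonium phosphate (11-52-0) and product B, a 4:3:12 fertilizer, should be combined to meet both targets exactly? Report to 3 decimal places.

With a, b = lb per hectare of monoammonium phosphate and product B:
N: 0.11·a + 0.04·b = 52.3
P₂O₅: 0.52·a + 0.03·b = 67.4
Eliminate b: (row1) − 0.04/0.03·(row2) → -0.583333·a = -37.5667, so a = 64.4.
Then b = (67.4 − 0.52·64.4) / 0.03 = 1130.4.

64.400 lb monoammonium phosphate, 1130.400 lb product B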